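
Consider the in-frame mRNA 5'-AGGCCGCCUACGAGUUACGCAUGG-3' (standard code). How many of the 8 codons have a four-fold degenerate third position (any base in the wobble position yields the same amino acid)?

4

Codon 1 AGG (Arg): third position 2-fold.
Codon 2 CCG (Pro): third position 4-fold.
Codon 3 CCU (Pro): third position 4-fold.
Codon 4 ACG (Thr): third position 4-fold.
Codon 5 AGU (Ser): third position 2-fold.
Codon 6 UAC (Tyr): third position 2-fold.
Codon 7 GCA (Ala): third position 4-fold.
Codon 8 UGG (Trp): third position 1-fold.
Four-fold degenerate third positions: 4.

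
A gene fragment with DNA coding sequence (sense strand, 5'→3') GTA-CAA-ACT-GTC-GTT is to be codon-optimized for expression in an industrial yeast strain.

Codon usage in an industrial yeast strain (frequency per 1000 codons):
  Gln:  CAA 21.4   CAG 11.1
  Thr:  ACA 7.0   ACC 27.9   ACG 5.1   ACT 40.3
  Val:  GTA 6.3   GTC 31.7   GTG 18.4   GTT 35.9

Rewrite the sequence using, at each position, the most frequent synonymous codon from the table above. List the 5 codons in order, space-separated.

Codon 1 (Val): best is GTT at 35.9.
Codon 2 (Gln): best is CAA at 21.4.
Codon 3 (Thr): best is ACT at 40.3.
Codon 4 (Val): best is GTT at 35.9.
Codon 5 (Val): best is GTT at 35.9.

GTT CAA ACT GTT GTT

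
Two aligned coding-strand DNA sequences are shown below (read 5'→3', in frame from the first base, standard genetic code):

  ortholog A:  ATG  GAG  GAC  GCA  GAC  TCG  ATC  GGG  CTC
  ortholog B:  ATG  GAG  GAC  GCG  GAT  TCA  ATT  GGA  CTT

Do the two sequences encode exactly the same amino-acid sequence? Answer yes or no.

Codon 1: ATG Met / ATG Met — identical.
Codon 2: GAG Glu / GAG Glu — identical.
Codon 3: GAC Asp / GAC Asp — identical.
Codon 4: GCA Ala / GCG Ala — synonymous.
Codon 5: GAC Asp / GAT Asp — synonymous.
Codon 6: TCG Ser / TCA Ser — synonymous.
Codon 7: ATC Ile / ATT Ile — synonymous.
Codon 8: GGG Gly / GGA Gly — synonymous.
Codon 9: CTC Leu / CTT Leu — synonymous.
Nonsynonymous differences: 0 → same protein.

yes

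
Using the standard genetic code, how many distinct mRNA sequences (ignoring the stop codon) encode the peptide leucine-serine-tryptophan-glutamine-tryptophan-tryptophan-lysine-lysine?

Leu: 6 codons.
Ser: 6 codons.
Trp: 1 codon.
Gln: 2 codons.
Trp: 1 codon.
Trp: 1 codon.
Lys: 2 codons.
Lys: 2 codons.
6 × 6 × 1 × 2 × 1 × 1 × 2 × 2 = 288.

288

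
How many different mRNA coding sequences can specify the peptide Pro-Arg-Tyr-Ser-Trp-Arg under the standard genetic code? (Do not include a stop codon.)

1728

Pro: 4 codons.
Arg: 6 codons.
Tyr: 2 codons.
Ser: 6 codons.
Trp: 1 codon.
Arg: 6 codons.
4 × 6 × 2 × 6 × 1 × 6 = 1728.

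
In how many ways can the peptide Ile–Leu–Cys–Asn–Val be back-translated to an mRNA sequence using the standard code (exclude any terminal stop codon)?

Ile: 3 codons.
Leu: 6 codons.
Cys: 2 codons.
Asn: 2 codons.
Val: 4 codons.
3 × 6 × 2 × 2 × 4 = 288.

288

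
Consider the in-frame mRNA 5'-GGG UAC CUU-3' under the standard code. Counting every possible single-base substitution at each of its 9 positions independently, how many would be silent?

7

Codon 1 (GGG, Gly): 3 synonymous substitutions.
Codon 2 (UAC, Tyr): 1 synonymous substitution.
Codon 3 (CUU, Leu): 3 synonymous substitutions.
Total: 3 + 1 + 3 = 7.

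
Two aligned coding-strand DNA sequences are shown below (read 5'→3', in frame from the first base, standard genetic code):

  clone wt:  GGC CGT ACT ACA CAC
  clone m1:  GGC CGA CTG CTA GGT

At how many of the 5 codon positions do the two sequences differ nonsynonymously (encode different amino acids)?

3

Codon 1: GGC Gly / GGC Gly — identical.
Codon 2: CGT Arg / CGA Arg — synonymous.
Codon 3: ACT Thr / CTG Leu — nonsynonymous.
Codon 4: ACA Thr / CTA Leu — nonsynonymous.
Codon 5: CAC His / GGT Gly — nonsynonymous.
Nonsynonymous differences: 3.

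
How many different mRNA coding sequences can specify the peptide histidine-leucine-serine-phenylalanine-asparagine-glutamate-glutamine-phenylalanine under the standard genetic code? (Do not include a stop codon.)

2304

His: 2 codons.
Leu: 6 codons.
Ser: 6 codons.
Phe: 2 codons.
Asn: 2 codons.
Glu: 2 codons.
Gln: 2 codons.
Phe: 2 codons.
2 × 6 × 6 × 2 × 2 × 2 × 2 × 2 = 2304.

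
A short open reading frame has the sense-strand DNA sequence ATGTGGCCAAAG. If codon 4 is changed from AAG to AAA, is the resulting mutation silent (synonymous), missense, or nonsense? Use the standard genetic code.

Position 12 falls in codon 4: AAG → Lys.
After the substitution the codon is AAA → Lys.
Both encode Lys, so the change is synonymous.

silent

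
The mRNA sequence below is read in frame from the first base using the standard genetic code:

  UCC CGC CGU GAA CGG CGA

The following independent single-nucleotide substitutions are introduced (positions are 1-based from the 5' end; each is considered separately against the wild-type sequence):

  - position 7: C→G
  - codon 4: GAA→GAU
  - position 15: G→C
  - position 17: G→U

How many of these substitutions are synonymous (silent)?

Codon 3: CGU (Arg) → GGU (Gly) — missense.
Codon 4: GAA (Glu) → GAU (Asp) — missense.
Codon 5: CGG (Arg) → CGC (Arg) — synonymous.
Codon 6: CGA (Arg) → CUA (Leu) — missense.
Synonymous: 1 of 4.

1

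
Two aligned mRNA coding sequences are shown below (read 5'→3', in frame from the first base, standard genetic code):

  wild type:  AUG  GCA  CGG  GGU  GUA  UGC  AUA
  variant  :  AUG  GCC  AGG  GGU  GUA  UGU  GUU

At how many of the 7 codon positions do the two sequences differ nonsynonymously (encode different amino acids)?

Codon 1: AUG Met / AUG Met — identical.
Codon 2: GCA Ala / GCC Ala — synonymous.
Codon 3: CGG Arg / AGG Arg — synonymous.
Codon 4: GGU Gly / GGU Gly — identical.
Codon 5: GUA Val / GUA Val — identical.
Codon 6: UGC Cys / UGU Cys — synonymous.
Codon 7: AUA Ile / GUU Val — nonsynonymous.
Nonsynonymous differences: 1.

1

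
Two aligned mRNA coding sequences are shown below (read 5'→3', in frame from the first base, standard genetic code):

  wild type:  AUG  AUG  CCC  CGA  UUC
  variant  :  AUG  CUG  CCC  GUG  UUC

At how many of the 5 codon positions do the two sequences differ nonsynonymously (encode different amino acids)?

Codon 1: AUG Met / AUG Met — identical.
Codon 2: AUG Met / CUG Leu — nonsynonymous.
Codon 3: CCC Pro / CCC Pro — identical.
Codon 4: CGA Arg / GUG Val — nonsynonymous.
Codon 5: UUC Phe / UUC Phe — identical.
Nonsynonymous differences: 2.

2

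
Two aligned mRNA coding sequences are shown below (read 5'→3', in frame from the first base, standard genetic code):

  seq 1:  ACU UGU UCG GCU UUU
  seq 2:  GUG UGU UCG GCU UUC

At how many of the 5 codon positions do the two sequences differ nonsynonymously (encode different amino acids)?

1

Codon 1: ACU Thr / GUG Val — nonsynonymous.
Codon 2: UGU Cys / UGU Cys — identical.
Codon 3: UCG Ser / UCG Ser — identical.
Codon 4: GCU Ala / GCU Ala — identical.
Codon 5: UUU Phe / UUC Phe — synonymous.
Nonsynonymous differences: 1.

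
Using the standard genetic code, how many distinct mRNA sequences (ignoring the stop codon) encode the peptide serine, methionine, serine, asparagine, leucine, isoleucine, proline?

Ser: 6 codons.
Met: 1 codon.
Ser: 6 codons.
Asn: 2 codons.
Leu: 6 codons.
Ile: 3 codons.
Pro: 4 codons.
6 × 1 × 6 × 2 × 6 × 3 × 4 = 5184.

5184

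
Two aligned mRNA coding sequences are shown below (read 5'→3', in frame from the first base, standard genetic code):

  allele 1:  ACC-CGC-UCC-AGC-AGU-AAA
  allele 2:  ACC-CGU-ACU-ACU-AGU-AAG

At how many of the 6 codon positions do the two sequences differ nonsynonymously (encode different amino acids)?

2

Codon 1: ACC Thr / ACC Thr — identical.
Codon 2: CGC Arg / CGU Arg — synonymous.
Codon 3: UCC Ser / ACU Thr — nonsynonymous.
Codon 4: AGC Ser / ACU Thr — nonsynonymous.
Codon 5: AGU Ser / AGU Ser — identical.
Codon 6: AAA Lys / AAG Lys — synonymous.
Nonsynonymous differences: 2.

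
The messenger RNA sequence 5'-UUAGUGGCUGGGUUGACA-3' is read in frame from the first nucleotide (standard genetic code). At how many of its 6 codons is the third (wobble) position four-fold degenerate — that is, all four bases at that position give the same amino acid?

Codon 1 UUA (Leu): third position 2-fold.
Codon 2 GUG (Val): third position 4-fold.
Codon 3 GCU (Ala): third position 4-fold.
Codon 4 GGG (Gly): third position 4-fold.
Codon 5 UUG (Leu): third position 2-fold.
Codon 6 ACA (Thr): third position 4-fold.
Four-fold degenerate third positions: 4.

4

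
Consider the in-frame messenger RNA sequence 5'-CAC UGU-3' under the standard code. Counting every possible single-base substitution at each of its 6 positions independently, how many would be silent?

2

Codon 1 (CAC, His): 1 synonymous substitution.
Codon 2 (UGU, Cys): 1 synonymous substitution.
Total: 1 + 1 = 2.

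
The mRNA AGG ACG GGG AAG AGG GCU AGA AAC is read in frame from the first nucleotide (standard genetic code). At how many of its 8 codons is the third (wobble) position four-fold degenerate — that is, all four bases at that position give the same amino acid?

Codon 1 AGG (Arg): third position 2-fold.
Codon 2 ACG (Thr): third position 4-fold.
Codon 3 GGG (Gly): third position 4-fold.
Codon 4 AAG (Lys): third position 2-fold.
Codon 5 AGG (Arg): third position 2-fold.
Codon 6 GCU (Ala): third position 4-fold.
Codon 7 AGA (Arg): third position 2-fold.
Codon 8 AAC (Asn): third position 2-fold.
Four-fold degenerate third positions: 3.

3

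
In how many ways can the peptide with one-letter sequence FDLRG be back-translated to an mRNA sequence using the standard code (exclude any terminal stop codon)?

Phe: 2 codons.
Asp: 2 codons.
Leu: 6 codons.
Arg: 6 codons.
Gly: 4 codons.
2 × 2 × 6 × 6 × 4 = 576.

576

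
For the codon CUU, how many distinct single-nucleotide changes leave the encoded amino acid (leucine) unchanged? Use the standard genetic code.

Position 1: none → 0 synonymous.
Position 2: none → 0 synonymous.
Position 3: CUC, CUA, CUG → 3 synonymous.
Total: 0 + 0 + 3 = 3.

3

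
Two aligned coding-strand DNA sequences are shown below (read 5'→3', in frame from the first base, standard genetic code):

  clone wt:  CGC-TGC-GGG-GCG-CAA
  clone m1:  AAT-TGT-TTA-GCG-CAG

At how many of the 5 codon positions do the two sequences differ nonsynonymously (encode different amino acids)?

2

Codon 1: CGC Arg / AAT Asn — nonsynonymous.
Codon 2: TGC Cys / TGT Cys — synonymous.
Codon 3: GGG Gly / TTA Leu — nonsynonymous.
Codon 4: GCG Ala / GCG Ala — identical.
Codon 5: CAA Gln / CAG Gln — synonymous.
Nonsynonymous differences: 2.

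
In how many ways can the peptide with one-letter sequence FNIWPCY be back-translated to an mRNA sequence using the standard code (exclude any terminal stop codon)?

192

Phe: 2 codons.
Asn: 2 codons.
Ile: 3 codons.
Trp: 1 codon.
Pro: 4 codons.
Cys: 2 codons.
Tyr: 2 codons.
2 × 2 × 3 × 1 × 4 × 2 × 2 = 192.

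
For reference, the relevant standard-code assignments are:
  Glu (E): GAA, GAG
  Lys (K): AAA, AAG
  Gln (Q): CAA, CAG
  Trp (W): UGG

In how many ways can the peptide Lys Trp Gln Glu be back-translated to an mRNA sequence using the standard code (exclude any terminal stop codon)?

Lys: 2 codons.
Trp: 1 codon.
Gln: 2 codons.
Glu: 2 codons.
2 × 1 × 2 × 2 = 8.

8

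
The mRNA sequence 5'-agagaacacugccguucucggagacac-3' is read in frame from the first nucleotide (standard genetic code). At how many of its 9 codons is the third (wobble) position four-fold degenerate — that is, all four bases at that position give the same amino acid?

Codon 1 AGA (Arg): third position 2-fold.
Codon 2 GAA (Glu): third position 2-fold.
Codon 3 CAC (His): third position 2-fold.
Codon 4 UGC (Cys): third position 2-fold.
Codon 5 CGU (Arg): third position 4-fold.
Codon 6 UCU (Ser): third position 4-fold.
Codon 7 CGG (Arg): third position 4-fold.
Codon 8 AGA (Arg): third position 2-fold.
Codon 9 CAC (His): third position 2-fold.
Four-fold degenerate third positions: 3.

3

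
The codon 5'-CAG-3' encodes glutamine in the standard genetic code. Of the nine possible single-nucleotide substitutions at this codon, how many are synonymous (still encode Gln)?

1

Position 1: none → 0 synonymous.
Position 2: none → 0 synonymous.
Position 3: CAA → 1 synonymous.
Total: 0 + 0 + 1 = 1.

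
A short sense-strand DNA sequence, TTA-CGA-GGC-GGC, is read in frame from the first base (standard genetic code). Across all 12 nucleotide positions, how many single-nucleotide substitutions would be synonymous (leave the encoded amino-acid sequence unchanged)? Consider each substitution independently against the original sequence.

Codon 1 (TTA, Leu): 2 synonymous substitutions.
Codon 2 (CGA, Arg): 4 synonymous substitutions.
Codon 3 (GGC, Gly): 3 synonymous substitutions.
Codon 4 (GGC, Gly): 3 synonymous substitutions.
Total: 2 + 4 + 3 + 3 = 12.

12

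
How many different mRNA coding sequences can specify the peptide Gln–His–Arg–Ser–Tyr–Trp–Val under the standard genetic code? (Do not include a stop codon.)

Gln: 2 codons.
His: 2 codons.
Arg: 6 codons.
Ser: 6 codons.
Tyr: 2 codons.
Trp: 1 codon.
Val: 4 codons.
2 × 2 × 6 × 6 × 2 × 1 × 4 = 1152.

1152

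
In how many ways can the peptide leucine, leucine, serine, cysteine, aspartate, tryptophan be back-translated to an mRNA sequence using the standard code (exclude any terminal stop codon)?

Leu: 6 codons.
Leu: 6 codons.
Ser: 6 codons.
Cys: 2 codons.
Asp: 2 codons.
Trp: 1 codon.
6 × 6 × 6 × 2 × 2 × 1 = 864.

864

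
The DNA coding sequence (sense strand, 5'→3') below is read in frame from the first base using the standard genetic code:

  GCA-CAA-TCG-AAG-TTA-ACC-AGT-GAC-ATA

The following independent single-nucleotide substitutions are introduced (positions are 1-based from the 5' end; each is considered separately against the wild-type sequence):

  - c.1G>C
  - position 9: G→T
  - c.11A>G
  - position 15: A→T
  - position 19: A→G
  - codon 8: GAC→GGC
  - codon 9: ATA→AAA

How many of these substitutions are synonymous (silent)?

1

Codon 1: GCA (Ala) → CCA (Pro) — missense.
Codon 3: TCG (Ser) → TCT (Ser) — synonymous.
Codon 4: AAG (Lys) → AGG (Arg) — missense.
Codon 5: TTA (Leu) → TTT (Phe) — missense.
Codon 7: AGT (Ser) → GGT (Gly) — missense.
Codon 8: GAC (Asp) → GGC (Gly) — missense.
Codon 9: ATA (Ile) → AAA (Lys) — missense.
Synonymous: 1 of 7.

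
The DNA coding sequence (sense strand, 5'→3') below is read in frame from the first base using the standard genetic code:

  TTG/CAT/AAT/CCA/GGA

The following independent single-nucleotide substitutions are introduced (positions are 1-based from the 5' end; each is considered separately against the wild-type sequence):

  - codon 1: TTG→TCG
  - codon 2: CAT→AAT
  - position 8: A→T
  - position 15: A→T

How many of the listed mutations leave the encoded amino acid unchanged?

Codon 1: TTG (Leu) → TCG (Ser) — missense.
Codon 2: CAT (His) → AAT (Asn) — missense.
Codon 3: AAT (Asn) → ATT (Ile) — missense.
Codon 5: GGA (Gly) → GGT (Gly) — synonymous.
Synonymous: 1 of 4.

1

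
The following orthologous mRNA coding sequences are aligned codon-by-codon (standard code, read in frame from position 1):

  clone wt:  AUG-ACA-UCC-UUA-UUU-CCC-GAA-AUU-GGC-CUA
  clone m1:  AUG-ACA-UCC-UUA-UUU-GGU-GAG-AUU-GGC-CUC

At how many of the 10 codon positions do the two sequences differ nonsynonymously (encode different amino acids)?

1

Codon 1: AUG Met / AUG Met — identical.
Codon 2: ACA Thr / ACA Thr — identical.
Codon 3: UCC Ser / UCC Ser — identical.
Codon 4: UUA Leu / UUA Leu — identical.
Codon 5: UUU Phe / UUU Phe — identical.
Codon 6: CCC Pro / GGU Gly — nonsynonymous.
Codon 7: GAA Glu / GAG Glu — synonymous.
Codon 8: AUU Ile / AUU Ile — identical.
Codon 9: GGC Gly / GGC Gly — identical.
Codon 10: CUA Leu / CUC Leu — synonymous.
Nonsynonymous differences: 1.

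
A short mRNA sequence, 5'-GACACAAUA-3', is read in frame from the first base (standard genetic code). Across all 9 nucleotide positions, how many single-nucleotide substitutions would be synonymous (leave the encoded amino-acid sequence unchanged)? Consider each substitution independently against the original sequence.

Codon 1 (GAC, Asp): 1 synonymous substitution.
Codon 2 (ACA, Thr): 3 synonymous substitutions.
Codon 3 (AUA, Ile): 2 synonymous substitutions.
Total: 1 + 3 + 2 = 6.

6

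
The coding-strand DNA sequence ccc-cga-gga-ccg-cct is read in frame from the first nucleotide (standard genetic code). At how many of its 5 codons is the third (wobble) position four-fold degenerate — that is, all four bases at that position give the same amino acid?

5

Codon 1 CCC (Pro): third position 4-fold.
Codon 2 CGA (Arg): third position 4-fold.
Codon 3 GGA (Gly): third position 4-fold.
Codon 4 CCG (Pro): third position 4-fold.
Codon 5 CCT (Pro): third position 4-fold.
Four-fold degenerate third positions: 5.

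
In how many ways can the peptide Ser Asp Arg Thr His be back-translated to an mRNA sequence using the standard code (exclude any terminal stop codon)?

576

Ser: 6 codons.
Asp: 2 codons.
Arg: 6 codons.
Thr: 4 codons.
His: 2 codons.
6 × 2 × 6 × 4 × 2 = 576.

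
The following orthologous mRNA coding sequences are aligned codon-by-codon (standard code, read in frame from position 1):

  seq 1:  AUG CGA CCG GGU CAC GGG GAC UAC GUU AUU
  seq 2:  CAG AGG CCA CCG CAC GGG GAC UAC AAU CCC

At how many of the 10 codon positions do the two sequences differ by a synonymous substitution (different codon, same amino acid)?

Codon 1: AUG Met / CAG Gln — nonsynonymous.
Codon 2: CGA Arg / AGG Arg — synonymous.
Codon 3: CCG Pro / CCA Pro — synonymous.
Codon 4: GGU Gly / CCG Pro — nonsynonymous.
Codon 5: CAC His / CAC His — identical.
Codon 6: GGG Gly / GGG Gly — identical.
Codon 7: GAC Asp / GAC Asp — identical.
Codon 8: UAC Tyr / UAC Tyr — identical.
Codon 9: GUU Val / AAU Asn — nonsynonymous.
Codon 10: AUU Ile / CCC Pro — nonsynonymous.
Synonymous differences: 2.

2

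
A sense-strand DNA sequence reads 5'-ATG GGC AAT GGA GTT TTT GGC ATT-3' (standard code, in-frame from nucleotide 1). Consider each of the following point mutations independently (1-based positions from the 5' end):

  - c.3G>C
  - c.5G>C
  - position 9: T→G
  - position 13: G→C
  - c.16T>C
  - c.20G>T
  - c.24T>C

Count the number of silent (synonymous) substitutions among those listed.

Codon 1: ATG (Met) → ATC (Ile) — missense.
Codon 2: GGC (Gly) → GCC (Ala) — missense.
Codon 3: AAT (Asn) → AAG (Lys) — missense.
Codon 5: GTT (Val) → CTT (Leu) — missense.
Codon 6: TTT (Phe) → CTT (Leu) — missense.
Codon 7: GGC (Gly) → GTC (Val) — missense.
Codon 8: ATT (Ile) → ATC (Ile) — synonymous.
Synonymous: 1 of 7.

1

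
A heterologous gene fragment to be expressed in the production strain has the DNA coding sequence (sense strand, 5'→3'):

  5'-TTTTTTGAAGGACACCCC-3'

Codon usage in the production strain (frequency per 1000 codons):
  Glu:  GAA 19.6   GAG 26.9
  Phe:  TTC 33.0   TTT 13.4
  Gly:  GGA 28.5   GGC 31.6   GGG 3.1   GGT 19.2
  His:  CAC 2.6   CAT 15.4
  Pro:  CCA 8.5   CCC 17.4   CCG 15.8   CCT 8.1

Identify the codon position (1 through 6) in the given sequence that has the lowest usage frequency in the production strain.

5

Codon 1 TTT (Phe): 13.4 per 1000.
Codon 2 TTT (Phe): 13.4 per 1000.
Codon 3 GAA (Glu): 19.6 per 1000.
Codon 4 GGA (Gly): 28.5 per 1000.
Codon 5 CAC (His): 2.6 per 1000.
Codon 6 CCC (Pro): 17.4 per 1000.
Lowest frequency is 2.6 at codon 5.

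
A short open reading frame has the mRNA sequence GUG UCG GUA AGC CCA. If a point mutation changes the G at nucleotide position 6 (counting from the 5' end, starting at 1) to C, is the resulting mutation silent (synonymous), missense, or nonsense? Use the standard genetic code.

Position 6 falls in codon 2: UCG → Ser.
After the substitution the codon is UCC → Ser.
Both encode Ser, so the change is synonymous.

silent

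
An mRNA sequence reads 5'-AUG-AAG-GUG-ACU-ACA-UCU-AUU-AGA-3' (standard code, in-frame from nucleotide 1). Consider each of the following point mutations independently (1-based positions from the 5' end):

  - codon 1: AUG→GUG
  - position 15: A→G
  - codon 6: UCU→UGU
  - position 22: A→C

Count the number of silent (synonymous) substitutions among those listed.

2

Codon 1: AUG (Met) → GUG (Val) — missense.
Codon 5: ACA (Thr) → ACG (Thr) — synonymous.
Codon 6: UCU (Ser) → UGU (Cys) — missense.
Codon 8: AGA (Arg) → CGA (Arg) — synonymous.
Synonymous: 2 of 4.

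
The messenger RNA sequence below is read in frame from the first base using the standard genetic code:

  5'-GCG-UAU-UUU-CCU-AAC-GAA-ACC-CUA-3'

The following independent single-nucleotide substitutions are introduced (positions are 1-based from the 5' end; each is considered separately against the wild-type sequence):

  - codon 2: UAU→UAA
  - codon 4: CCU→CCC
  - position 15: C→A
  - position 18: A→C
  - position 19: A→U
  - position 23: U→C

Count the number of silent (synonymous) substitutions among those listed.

Codon 2: UAU (Tyr) → UAA (Stop) — nonsense.
Codon 4: CCU (Pro) → CCC (Pro) — synonymous.
Codon 5: AAC (Asn) → AAA (Lys) — missense.
Codon 6: GAA (Glu) → GAC (Asp) — missense.
Codon 7: ACC (Thr) → UCC (Ser) — missense.
Codon 8: CUA (Leu) → CCA (Pro) — missense.
Synonymous: 1 of 6.

1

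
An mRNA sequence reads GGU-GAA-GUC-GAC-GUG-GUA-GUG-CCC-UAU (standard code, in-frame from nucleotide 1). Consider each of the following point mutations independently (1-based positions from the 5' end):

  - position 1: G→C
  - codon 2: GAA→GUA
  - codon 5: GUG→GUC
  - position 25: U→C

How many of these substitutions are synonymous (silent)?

Codon 1: GGU (Gly) → CGU (Arg) — missense.
Codon 2: GAA (Glu) → GUA (Val) — missense.
Codon 5: GUG (Val) → GUC (Val) — synonymous.
Codon 9: UAU (Tyr) → CAU (His) — missense.
Synonymous: 1 of 4.

1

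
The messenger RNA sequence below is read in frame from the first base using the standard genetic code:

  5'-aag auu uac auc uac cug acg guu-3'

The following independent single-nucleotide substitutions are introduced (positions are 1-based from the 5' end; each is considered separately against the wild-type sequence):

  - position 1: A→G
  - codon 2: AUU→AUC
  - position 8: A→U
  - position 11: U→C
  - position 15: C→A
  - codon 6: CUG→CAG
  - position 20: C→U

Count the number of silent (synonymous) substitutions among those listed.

1

Codon 1: AAG (Lys) → GAG (Glu) — missense.
Codon 2: AUU (Ile) → AUC (Ile) — synonymous.
Codon 3: UAC (Tyr) → UUC (Phe) — missense.
Codon 4: AUC (Ile) → ACC (Thr) — missense.
Codon 5: UAC (Tyr) → UAA (Stop) — nonsense.
Codon 6: CUG (Leu) → CAG (Gln) — missense.
Codon 7: ACG (Thr) → AUG (Met) — missense.
Synonymous: 1 of 7.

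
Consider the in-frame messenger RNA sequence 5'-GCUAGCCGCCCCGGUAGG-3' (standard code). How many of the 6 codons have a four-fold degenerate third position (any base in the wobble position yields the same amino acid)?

Codon 1 GCU (Ala): third position 4-fold.
Codon 2 AGC (Ser): third position 2-fold.
Codon 3 CGC (Arg): third position 4-fold.
Codon 4 CCC (Pro): third position 4-fold.
Codon 5 GGU (Gly): third position 4-fold.
Codon 6 AGG (Arg): third position 2-fold.
Four-fold degenerate third positions: 4.

4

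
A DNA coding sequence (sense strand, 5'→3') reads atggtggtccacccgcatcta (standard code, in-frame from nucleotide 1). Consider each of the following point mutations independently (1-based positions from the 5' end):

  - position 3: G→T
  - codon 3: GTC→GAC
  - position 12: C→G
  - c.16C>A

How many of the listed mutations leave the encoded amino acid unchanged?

Codon 1: ATG (Met) → ATT (Ile) — missense.
Codon 3: GTC (Val) → GAC (Asp) — missense.
Codon 4: CAC (His) → CAG (Gln) — missense.
Codon 6: CAT (His) → AAT (Asn) — missense.
Synonymous: 0 of 4.

0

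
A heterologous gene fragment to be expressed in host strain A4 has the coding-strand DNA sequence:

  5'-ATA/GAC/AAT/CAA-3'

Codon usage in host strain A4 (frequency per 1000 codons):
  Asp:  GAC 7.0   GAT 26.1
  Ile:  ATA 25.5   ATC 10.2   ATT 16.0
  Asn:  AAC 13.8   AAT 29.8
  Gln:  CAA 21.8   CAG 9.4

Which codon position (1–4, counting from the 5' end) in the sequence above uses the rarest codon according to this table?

2

Codon 1 ATA (Ile): 25.5 per 1000.
Codon 2 GAC (Asp): 7.0 per 1000.
Codon 3 AAT (Asn): 29.8 per 1000.
Codon 4 CAA (Gln): 21.8 per 1000.
Lowest frequency is 7.0 at codon 2.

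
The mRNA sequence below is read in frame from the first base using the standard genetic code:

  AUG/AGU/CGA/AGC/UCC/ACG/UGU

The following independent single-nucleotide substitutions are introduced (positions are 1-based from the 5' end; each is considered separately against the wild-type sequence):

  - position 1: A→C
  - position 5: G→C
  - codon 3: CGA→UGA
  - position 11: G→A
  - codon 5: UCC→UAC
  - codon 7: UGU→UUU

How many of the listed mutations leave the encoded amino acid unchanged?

Codon 1: AUG (Met) → CUG (Leu) — missense.
Codon 2: AGU (Ser) → ACU (Thr) — missense.
Codon 3: CGA (Arg) → UGA (Stop) — nonsense.
Codon 4: AGC (Ser) → AAC (Asn) — missense.
Codon 5: UCC (Ser) → UAC (Tyr) — missense.
Codon 7: UGU (Cys) → UUU (Phe) — missense.
Synonymous: 0 of 6.

0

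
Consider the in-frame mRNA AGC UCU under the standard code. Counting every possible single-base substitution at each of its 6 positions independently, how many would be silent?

4

Codon 1 (AGC, Ser): 1 synonymous substitution.
Codon 2 (UCU, Ser): 3 synonymous substitutions.
Total: 1 + 3 = 4.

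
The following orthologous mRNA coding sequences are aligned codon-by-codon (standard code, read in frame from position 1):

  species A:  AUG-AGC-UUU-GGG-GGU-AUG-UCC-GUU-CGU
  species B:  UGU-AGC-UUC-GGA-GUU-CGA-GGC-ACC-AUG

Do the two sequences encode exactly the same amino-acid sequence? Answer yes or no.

Codon 1: AUG Met / UGU Cys — nonsynonymous.
Codon 2: AGC Ser / AGC Ser — identical.
Codon 3: UUU Phe / UUC Phe — synonymous.
Codon 4: GGG Gly / GGA Gly — synonymous.
Codon 5: GGU Gly / GUU Val — nonsynonymous.
Codon 6: AUG Met / CGA Arg — nonsynonymous.
Codon 7: UCC Ser / GGC Gly — nonsynonymous.
Codon 8: GUU Val / ACC Thr — nonsynonymous.
Codon 9: CGU Arg / AUG Met — nonsynonymous.
Nonsynonymous differences: 6 → different protein.

no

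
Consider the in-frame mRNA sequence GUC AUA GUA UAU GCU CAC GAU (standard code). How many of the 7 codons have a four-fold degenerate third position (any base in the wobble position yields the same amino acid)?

3

Codon 1 GUC (Val): third position 4-fold.
Codon 2 AUA (Ile): third position 3-fold.
Codon 3 GUA (Val): third position 4-fold.
Codon 4 UAU (Tyr): third position 2-fold.
Codon 5 GCU (Ala): third position 4-fold.
Codon 6 CAC (His): third position 2-fold.
Codon 7 GAU (Asp): third position 2-fold.
Four-fold degenerate third positions: 3.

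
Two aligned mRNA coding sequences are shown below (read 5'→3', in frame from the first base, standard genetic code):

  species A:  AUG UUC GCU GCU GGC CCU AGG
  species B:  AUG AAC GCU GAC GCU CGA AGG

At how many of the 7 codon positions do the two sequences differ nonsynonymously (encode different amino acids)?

Codon 1: AUG Met / AUG Met — identical.
Codon 2: UUC Phe / AAC Asn — nonsynonymous.
Codon 3: GCU Ala / GCU Ala — identical.
Codon 4: GCU Ala / GAC Asp — nonsynonymous.
Codon 5: GGC Gly / GCU Ala — nonsynonymous.
Codon 6: CCU Pro / CGA Arg — nonsynonymous.
Codon 7: AGG Arg / AGG Arg — identical.
Nonsynonymous differences: 4.

4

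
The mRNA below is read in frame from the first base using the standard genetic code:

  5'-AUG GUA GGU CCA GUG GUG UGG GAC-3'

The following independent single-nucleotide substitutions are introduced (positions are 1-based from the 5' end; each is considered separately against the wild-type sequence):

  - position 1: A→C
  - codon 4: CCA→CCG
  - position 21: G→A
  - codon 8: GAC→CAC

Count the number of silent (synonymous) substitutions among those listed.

Codon 1: AUG (Met) → CUG (Leu) — missense.
Codon 4: CCA (Pro) → CCG (Pro) — synonymous.
Codon 7: UGG (Trp) → UGA (Stop) — nonsense.
Codon 8: GAC (Asp) → CAC (His) — missense.
Synonymous: 1 of 4.

1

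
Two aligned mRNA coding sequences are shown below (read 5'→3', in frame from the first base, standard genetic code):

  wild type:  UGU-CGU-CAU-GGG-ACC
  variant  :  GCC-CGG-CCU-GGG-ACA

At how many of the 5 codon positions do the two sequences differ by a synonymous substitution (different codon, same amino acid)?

Codon 1: UGU Cys / GCC Ala — nonsynonymous.
Codon 2: CGU Arg / CGG Arg — synonymous.
Codon 3: CAU His / CCU Pro — nonsynonymous.
Codon 4: GGG Gly / GGG Gly — identical.
Codon 5: ACC Thr / ACA Thr — synonymous.
Synonymous differences: 2.

2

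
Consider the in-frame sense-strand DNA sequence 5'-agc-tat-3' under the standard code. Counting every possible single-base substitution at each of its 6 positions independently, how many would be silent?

2

Codon 1 (AGC, Ser): 1 synonymous substitution.
Codon 2 (TAT, Tyr): 1 synonymous substitution.
Total: 1 + 1 = 2.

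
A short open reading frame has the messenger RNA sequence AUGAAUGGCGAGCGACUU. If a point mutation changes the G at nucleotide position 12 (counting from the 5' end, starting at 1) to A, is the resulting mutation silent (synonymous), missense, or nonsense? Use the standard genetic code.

silent

Position 12 falls in codon 4: GAG → Glu.
After the substitution the codon is GAA → Glu.
Both encode Glu, so the change is synonymous.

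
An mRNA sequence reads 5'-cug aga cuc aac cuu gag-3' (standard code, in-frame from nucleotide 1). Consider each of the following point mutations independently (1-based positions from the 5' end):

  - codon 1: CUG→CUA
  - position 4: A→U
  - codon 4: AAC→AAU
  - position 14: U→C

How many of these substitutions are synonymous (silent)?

Codon 1: CUG (Leu) → CUA (Leu) — synonymous.
Codon 2: AGA (Arg) → UGA (Stop) — nonsense.
Codon 4: AAC (Asn) → AAU (Asn) — synonymous.
Codon 5: CUU (Leu) → CCU (Pro) — missense.
Synonymous: 2 of 4.

2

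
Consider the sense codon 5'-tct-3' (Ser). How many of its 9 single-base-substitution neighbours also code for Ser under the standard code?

Position 1: none → 0 synonymous.
Position 2: none → 0 synonymous.
Position 3: TCC, TCA, TCG → 3 synonymous.
Total: 0 + 0 + 3 = 3.

3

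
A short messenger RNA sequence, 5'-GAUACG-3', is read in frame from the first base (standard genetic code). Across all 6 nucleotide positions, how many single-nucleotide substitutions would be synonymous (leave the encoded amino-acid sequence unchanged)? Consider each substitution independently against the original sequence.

Codon 1 (GAU, Asp): 1 synonymous substitution.
Codon 2 (ACG, Thr): 3 synonymous substitutions.
Total: 1 + 3 = 4.

4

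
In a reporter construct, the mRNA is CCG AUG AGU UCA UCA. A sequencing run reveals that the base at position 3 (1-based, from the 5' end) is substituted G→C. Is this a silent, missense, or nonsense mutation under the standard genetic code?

Position 3 falls in codon 1: CCG → Pro.
After the substitution the codon is CCC → Pro.
Both encode Pro, so the change is synonymous.

silent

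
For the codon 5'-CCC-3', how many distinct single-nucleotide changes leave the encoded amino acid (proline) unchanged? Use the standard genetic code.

3

Position 1: none → 0 synonymous.
Position 2: none → 0 synonymous.
Position 3: CCU, CCA, CCG → 3 synonymous.
Total: 0 + 0 + 3 = 3.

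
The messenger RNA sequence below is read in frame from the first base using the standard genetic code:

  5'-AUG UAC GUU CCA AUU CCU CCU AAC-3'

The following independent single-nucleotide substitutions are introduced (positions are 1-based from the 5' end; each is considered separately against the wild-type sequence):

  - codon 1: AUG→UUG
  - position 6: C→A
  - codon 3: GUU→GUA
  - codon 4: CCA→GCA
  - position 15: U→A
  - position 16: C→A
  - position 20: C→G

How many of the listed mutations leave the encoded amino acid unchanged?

2

Codon 1: AUG (Met) → UUG (Leu) — missense.
Codon 2: UAC (Tyr) → UAA (Stop) — nonsense.
Codon 3: GUU (Val) → GUA (Val) — synonymous.
Codon 4: CCA (Pro) → GCA (Ala) — missense.
Codon 5: AUU (Ile) → AUA (Ile) — synonymous.
Codon 6: CCU (Pro) → ACU (Thr) — missense.
Codon 7: CCU (Pro) → CGU (Arg) — missense.
Synonymous: 2 of 7.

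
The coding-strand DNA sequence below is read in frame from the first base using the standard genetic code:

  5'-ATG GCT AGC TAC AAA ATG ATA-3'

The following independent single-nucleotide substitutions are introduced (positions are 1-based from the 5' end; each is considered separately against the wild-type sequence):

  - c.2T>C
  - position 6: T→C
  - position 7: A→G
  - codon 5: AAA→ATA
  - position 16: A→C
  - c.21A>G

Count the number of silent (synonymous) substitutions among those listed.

1

Codon 1: ATG (Met) → ACG (Thr) — missense.
Codon 2: GCT (Ala) → GCC (Ala) — synonymous.
Codon 3: AGC (Ser) → GGC (Gly) — missense.
Codon 5: AAA (Lys) → ATA (Ile) — missense.
Codon 6: ATG (Met) → CTG (Leu) — missense.
Codon 7: ATA (Ile) → ATG (Met) — missense.
Synonymous: 1 of 6.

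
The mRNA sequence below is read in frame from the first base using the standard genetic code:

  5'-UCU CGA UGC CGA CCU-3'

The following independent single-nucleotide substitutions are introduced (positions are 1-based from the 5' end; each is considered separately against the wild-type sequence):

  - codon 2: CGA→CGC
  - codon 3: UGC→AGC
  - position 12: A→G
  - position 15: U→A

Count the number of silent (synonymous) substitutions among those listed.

3

Codon 2: CGA (Arg) → CGC (Arg) — synonymous.
Codon 3: UGC (Cys) → AGC (Ser) — missense.
Codon 4: CGA (Arg) → CGG (Arg) — synonymous.
Codon 5: CCU (Pro) → CCA (Pro) — synonymous.
Synonymous: 3 of 4.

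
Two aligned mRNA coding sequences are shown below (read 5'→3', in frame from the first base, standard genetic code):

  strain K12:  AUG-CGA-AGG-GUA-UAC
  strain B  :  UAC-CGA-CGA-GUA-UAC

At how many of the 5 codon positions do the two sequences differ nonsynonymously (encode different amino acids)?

Codon 1: AUG Met / UAC Tyr — nonsynonymous.
Codon 2: CGA Arg / CGA Arg — identical.
Codon 3: AGG Arg / CGA Arg — synonymous.
Codon 4: GUA Val / GUA Val — identical.
Codon 5: UAC Tyr / UAC Tyr — identical.
Nonsynonymous differences: 1.

1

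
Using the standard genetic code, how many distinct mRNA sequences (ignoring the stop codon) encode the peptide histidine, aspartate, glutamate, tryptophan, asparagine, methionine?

16

His: 2 codons.
Asp: 2 codons.
Glu: 2 codons.
Trp: 1 codon.
Asn: 2 codons.
Met: 1 codon.
2 × 2 × 2 × 1 × 2 × 1 = 16.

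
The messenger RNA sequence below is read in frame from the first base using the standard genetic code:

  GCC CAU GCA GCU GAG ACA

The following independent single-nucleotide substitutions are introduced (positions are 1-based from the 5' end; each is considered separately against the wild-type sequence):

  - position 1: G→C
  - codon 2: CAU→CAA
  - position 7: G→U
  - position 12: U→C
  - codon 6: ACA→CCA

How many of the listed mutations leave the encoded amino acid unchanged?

Codon 1: GCC (Ala) → CCC (Pro) — missense.
Codon 2: CAU (His) → CAA (Gln) — missense.
Codon 3: GCA (Ala) → UCA (Ser) — missense.
Codon 4: GCU (Ala) → GCC (Ala) — synonymous.
Codon 6: ACA (Thr) → CCA (Pro) — missense.
Synonymous: 1 of 5.

1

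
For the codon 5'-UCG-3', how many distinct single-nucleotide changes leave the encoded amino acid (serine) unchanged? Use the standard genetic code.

Position 1: none → 0 synonymous.
Position 2: none → 0 synonymous.
Position 3: UCU, UCC, UCA → 3 synonymous.
Total: 0 + 0 + 3 = 3.

3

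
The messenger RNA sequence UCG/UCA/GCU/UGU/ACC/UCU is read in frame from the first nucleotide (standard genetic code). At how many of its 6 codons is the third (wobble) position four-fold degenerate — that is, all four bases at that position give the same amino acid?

5

Codon 1 UCG (Ser): third position 4-fold.
Codon 2 UCA (Ser): third position 4-fold.
Codon 3 GCU (Ala): third position 4-fold.
Codon 4 UGU (Cys): third position 2-fold.
Codon 5 ACC (Thr): third position 4-fold.
Codon 6 UCU (Ser): third position 4-fold.
Four-fold degenerate third positions: 5.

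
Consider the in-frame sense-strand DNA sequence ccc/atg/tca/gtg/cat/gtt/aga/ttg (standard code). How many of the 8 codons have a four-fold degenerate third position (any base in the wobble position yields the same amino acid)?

4

Codon 1 CCC (Pro): third position 4-fold.
Codon 2 ATG (Met): third position 1-fold.
Codon 3 TCA (Ser): third position 4-fold.
Codon 4 GTG (Val): third position 4-fold.
Codon 5 CAT (His): third position 2-fold.
Codon 6 GTT (Val): third position 4-fold.
Codon 7 AGA (Arg): third position 2-fold.
Codon 8 TTG (Leu): third position 2-fold.
Four-fold degenerate third positions: 4.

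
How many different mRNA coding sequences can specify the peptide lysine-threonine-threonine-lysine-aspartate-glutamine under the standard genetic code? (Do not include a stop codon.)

256

Lys: 2 codons.
Thr: 4 codons.
Thr: 4 codons.
Lys: 2 codons.
Asp: 2 codons.
Gln: 2 codons.
2 × 4 × 4 × 2 × 2 × 2 = 256.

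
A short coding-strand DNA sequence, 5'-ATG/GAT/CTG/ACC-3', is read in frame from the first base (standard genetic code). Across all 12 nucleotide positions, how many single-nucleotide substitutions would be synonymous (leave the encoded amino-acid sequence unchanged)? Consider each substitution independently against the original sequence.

8

Codon 1 (ATG, Met): 0 synonymous substitutions.
Codon 2 (GAT, Asp): 1 synonymous substitution.
Codon 3 (CTG, Leu): 4 synonymous substitutions.
Codon 4 (ACC, Thr): 3 synonymous substitutions.
Total: 0 + 1 + 4 + 3 = 8.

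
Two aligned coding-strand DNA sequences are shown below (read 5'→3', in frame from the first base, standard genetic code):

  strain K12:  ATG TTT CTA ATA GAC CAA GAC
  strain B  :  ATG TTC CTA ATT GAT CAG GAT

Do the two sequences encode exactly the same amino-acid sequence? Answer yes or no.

Codon 1: ATG Met / ATG Met — identical.
Codon 2: TTT Phe / TTC Phe — synonymous.
Codon 3: CTA Leu / CTA Leu — identical.
Codon 4: ATA Ile / ATT Ile — synonymous.
Codon 5: GAC Asp / GAT Asp — synonymous.
Codon 6: CAA Gln / CAG Gln — synonymous.
Codon 7: GAC Asp / GAT Asp — synonymous.
Nonsynonymous differences: 0 → same protein.

yes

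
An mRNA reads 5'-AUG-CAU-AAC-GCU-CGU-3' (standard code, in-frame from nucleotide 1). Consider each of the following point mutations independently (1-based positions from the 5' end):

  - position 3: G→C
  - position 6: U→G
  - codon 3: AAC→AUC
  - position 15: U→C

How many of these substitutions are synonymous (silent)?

1

Codon 1: AUG (Met) → AUC (Ile) — missense.
Codon 2: CAU (His) → CAG (Gln) — missense.
Codon 3: AAC (Asn) → AUC (Ile) — missense.
Codon 5: CGU (Arg) → CGC (Arg) — synonymous.
Synonymous: 1 of 4.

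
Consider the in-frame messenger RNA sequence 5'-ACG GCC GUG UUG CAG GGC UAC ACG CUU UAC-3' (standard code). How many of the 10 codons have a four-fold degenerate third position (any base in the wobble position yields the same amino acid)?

Codon 1 ACG (Thr): third position 4-fold.
Codon 2 GCC (Ala): third position 4-fold.
Codon 3 GUG (Val): third position 4-fold.
Codon 4 UUG (Leu): third position 2-fold.
Codon 5 CAG (Gln): third position 2-fold.
Codon 6 GGC (Gly): third position 4-fold.
Codon 7 UAC (Tyr): third position 2-fold.
Codon 8 ACG (Thr): third position 4-fold.
Codon 9 CUU (Leu): third position 4-fold.
Codon 10 UAC (Tyr): third position 2-fold.
Four-fold degenerate third positions: 6.

6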